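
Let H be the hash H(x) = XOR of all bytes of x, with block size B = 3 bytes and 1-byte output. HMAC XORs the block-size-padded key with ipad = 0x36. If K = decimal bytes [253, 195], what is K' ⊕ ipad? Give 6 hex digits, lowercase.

cbf536

Key decimal bytes [253, 195] = fd c3 is 2 bytes ≤ B = 3; zero-pad to 3 bytes: K' = fd c3 00.
XOR each byte with 0x36: fd⊕36=cb, c3⊕36=f5, 00⊕36=36.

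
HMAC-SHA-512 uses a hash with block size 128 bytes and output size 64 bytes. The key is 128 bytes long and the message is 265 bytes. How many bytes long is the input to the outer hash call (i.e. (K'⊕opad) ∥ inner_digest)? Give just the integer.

Key is 128 ≤ 128 bytes, zero-padded: |K'| = 128.
Outer input = (K'⊕opad) ∥ H(inner) → 128 + 64 = 192 bytes.

192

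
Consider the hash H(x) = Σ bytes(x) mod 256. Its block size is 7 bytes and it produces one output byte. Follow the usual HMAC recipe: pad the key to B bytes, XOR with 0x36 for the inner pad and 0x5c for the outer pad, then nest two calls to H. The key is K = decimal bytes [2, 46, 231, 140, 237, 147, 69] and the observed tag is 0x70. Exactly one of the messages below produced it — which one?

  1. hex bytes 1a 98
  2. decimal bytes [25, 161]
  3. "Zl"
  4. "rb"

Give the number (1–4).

Key decimal bytes [2, 46, 231, 140, 237, 147, 69] = 02 2e e7 8c ed 93 45 is exactly B = 7 bytes: K' = 02 2e e7 8c ed 93 45.
K' ⊕ ipad = 34 18 d1 ba db a5 73; K' ⊕ opad = 5e 72 bb d0 b1 cf 19.
m1: inner = H(34 18 d1 ba db a5 73 1a 98) = 7c; tag = H(5e 72 bb d0 b1 cf 19 7c) = 70 ← matches
m2: inner = H(34 18 d1 ba db a5 73 19 a1) = 84; tag = H(5e 72 bb d0 b1 cf 19 84) = 78
m3: inner = H(34 18 d1 ba db a5 73 5a 6c) = 90; tag = H(5e 72 bb d0 b1 cf 19 90) = 84
m4: inner = H(34 18 d1 ba db a5 73 72 62) = 9e; tag = H(5e 72 bb d0 b1 cf 19 9e) = 92

1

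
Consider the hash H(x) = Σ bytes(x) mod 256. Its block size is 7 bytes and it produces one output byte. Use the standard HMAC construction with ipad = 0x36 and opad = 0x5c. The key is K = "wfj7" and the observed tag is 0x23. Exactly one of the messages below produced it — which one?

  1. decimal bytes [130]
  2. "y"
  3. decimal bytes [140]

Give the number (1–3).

Key "wfj7" = 77 66 6a 37 is 4 bytes ≤ B = 7; zero-pad to 7 bytes: K' = 77 66 6a 37 00 00 00.
K' ⊕ ipad = 41 50 5c 01 36 36 36; K' ⊕ opad = 2b 3a 36 6b 5c 5c 5c.
m1: inner = H(41 50 5c 01 36 36 36 82) = 12; tag = H(2b 3a 36 6b 5c 5c 5c 12) = 2c
m2: inner = H(41 50 5c 01 36 36 36 79) = 09; tag = H(2b 3a 36 6b 5c 5c 5c 09) = 23 ← matches
m3: inner = H(41 50 5c 01 36 36 36 8c) = 1c; tag = H(2b 3a 36 6b 5c 5c 5c 1c) = 36

2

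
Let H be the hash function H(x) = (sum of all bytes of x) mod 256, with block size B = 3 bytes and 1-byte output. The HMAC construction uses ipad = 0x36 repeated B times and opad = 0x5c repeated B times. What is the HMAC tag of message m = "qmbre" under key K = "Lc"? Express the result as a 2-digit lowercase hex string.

c7

Key "Lc" = 4c 63 is 2 bytes ≤ B = 3; zero-pad to 3 bytes: K' = 4c 63 00.
K' ⊕ ipad = 7a 55 36.  K' ⊕ opad = 10 3f 5c.
Inner input = (K'⊕ipad) ∥ m = 7a 55 36 ∥ 71 6d 62 72 65.
Inner hash: sum = 122+85+54+113+109+98+114+101 = 796; mod 256 = 28 → 1c.
Outer input = (K'⊕opad) ∥ inner = 10 3f 5c ∥ 1c.
Outer hash (tag): sum = 16+63+92+28 = 199 → c7.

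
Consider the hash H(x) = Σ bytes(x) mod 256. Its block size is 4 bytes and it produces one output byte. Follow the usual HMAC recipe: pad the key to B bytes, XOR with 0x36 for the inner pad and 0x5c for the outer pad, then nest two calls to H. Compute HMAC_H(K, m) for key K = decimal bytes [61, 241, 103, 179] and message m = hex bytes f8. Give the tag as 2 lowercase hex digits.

d8

Key decimal bytes [61, 241, 103, 179] = 3d f1 67 b3 is exactly B = 4 bytes: K' = 3d f1 67 b3.
K' ⊕ ipad = 0b c7 51 85.  K' ⊕ opad = 61 ad 3b ef.
Inner input = (K'⊕ipad) ∥ m = 0b c7 51 85 ∥ f8.
Inner hash: sum = 11+199+81+133+248 = 672; mod 256 = 160 → a0.
Outer input = (K'⊕opad) ∥ inner = 61 ad 3b ef ∥ a0.
Outer hash (tag): sum = 97+173+59+239+160 = 728; mod 256 = 216 → d8.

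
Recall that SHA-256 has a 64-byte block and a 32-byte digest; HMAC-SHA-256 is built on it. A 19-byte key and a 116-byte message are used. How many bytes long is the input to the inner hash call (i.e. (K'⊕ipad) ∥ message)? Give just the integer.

Key is 19 ≤ 64 bytes, zero-padded: |K'| = 64.
Inner input = (K'⊕ipad) ∥ m → 64 + 116 = 180 bytes.

180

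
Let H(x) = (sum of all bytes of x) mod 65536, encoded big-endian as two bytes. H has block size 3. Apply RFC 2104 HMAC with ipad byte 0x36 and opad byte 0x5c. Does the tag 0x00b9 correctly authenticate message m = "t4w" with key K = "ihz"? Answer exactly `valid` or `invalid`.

valid

Key "ihz" = 69 68 7a is exactly B = 3 bytes: K' = 69 68 7a.
K' ⊕ ipad = 5f 5e 4c; K' ⊕ opad = 35 34 26.
Inner hash: sum = 95+94+76+116+52+119 = 552 → 02 28.
Outer hash (recomputed tag): sum = 53+52+38+2+40 = 185 → 00 b9.
Recomputed tag = 00b9; claimed = 00b9 → match.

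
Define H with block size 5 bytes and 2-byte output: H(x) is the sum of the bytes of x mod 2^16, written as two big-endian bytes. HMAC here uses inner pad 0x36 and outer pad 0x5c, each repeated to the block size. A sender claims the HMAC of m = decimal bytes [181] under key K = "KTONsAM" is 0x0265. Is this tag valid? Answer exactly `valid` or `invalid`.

invalid

Key "KTONsAM" = 4b 54 4f 4e 73 41 4d is 7 bytes > B = 5, so hash it first: H(key) = 02 3d, then zero-pad to 5 bytes: K' = 02 3d 00 00 00.
K' ⊕ ipad = 34 0b 36 36 36; K' ⊕ opad = 5e 61 5c 5c 5c.
Inner hash: sum = 52+11+54+54+54+181 = 406 → 01 96.
Outer hash (recomputed tag): sum = 94+97+92+92+92+1+150 = 618 → 02 6a.
Recomputed tag = 026a; claimed = 0265 → mismatch.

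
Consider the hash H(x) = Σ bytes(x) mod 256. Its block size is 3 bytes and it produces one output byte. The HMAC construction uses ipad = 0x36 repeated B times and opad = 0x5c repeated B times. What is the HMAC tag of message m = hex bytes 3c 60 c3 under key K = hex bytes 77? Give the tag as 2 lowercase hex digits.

ef

Key hex bytes 77 is 1 byte ≤ B = 3; zero-pad to 3 bytes: K' = 77 00 00.
K' ⊕ ipad = 41 36 36.  K' ⊕ opad = 2b 5c 5c.
Inner input = (K'⊕ipad) ∥ m = 41 36 36 ∥ 3c 60 c3.
Inner hash: sum = 65+54+54+60+96+195 = 524; mod 256 = 12 → 0c.
Outer input = (K'⊕opad) ∥ inner = 2b 5c 5c ∥ 0c.
Outer hash (tag): sum = 43+92+92+12 = 239 → ef.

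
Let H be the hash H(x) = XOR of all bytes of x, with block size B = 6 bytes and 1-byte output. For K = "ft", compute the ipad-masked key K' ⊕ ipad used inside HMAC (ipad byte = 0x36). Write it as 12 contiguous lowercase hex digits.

504236363636

Key "ft" = 66 74 is 2 bytes ≤ B = 6; zero-pad to 6 bytes: K' = 66 74 00 00 00 00.
XOR each byte with 0x36: 66⊕36=50, 74⊕36=42, 00⊕36=36, 00⊕36=36, 00⊕36=36, 00⊕36=36.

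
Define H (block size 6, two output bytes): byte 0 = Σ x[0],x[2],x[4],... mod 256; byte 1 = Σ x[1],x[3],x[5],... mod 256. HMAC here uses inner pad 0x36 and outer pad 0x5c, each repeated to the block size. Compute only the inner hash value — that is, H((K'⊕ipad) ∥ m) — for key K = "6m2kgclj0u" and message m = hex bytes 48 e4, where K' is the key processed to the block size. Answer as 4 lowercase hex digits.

Key "6m2kgclj0u" = 36 6d 32 6b 67 63 6c 6a 30 75 is 10 bytes > B = 6, so hash it first: H(key) = 6b 1a, then zero-pad to 6 bytes: K' = 6b 1a 00 00 00 00.
K' ⊕ ipad = 5d 2c 36 36 36 36.
Inner input = 5d 2c 36 36 36 36 ∥ 48 e4.
Inner hash: even-index sum = 273 mod 256 = 17; odd-index sum = 380 mod 256 = 124 → 11 7c.

117c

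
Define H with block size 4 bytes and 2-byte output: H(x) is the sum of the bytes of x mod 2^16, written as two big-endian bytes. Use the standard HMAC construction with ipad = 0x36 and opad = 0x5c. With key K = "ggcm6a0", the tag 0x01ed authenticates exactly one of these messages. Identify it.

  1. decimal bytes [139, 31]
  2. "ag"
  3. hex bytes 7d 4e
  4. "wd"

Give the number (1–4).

Key "ggcm6a0" = 67 67 63 6d 36 61 30 is 7 bytes > B = 4, so hash it first: H(key) = 02 65, then zero-pad to 4 bytes: K' = 02 65 00 00.
K' ⊕ ipad = 34 53 36 36; K' ⊕ opad = 5e 39 5c 5c.
m1: inner = H(34 53 36 36 8b 1f) = 01 9d; tag = H(5e 39 5c 5c 01 9d) = 01ed ← matches
m2: inner = H(34 53 36 36 61 67) = 01 bb; tag = H(5e 39 5c 5c 01 bb) = 020b
m3: inner = H(34 53 36 36 7d 4e) = 01 be; tag = H(5e 39 5c 5c 01 be) = 020e
m4: inner = H(34 53 36 36 77 64) = 01 ce; tag = H(5e 39 5c 5c 01 ce) = 021e

1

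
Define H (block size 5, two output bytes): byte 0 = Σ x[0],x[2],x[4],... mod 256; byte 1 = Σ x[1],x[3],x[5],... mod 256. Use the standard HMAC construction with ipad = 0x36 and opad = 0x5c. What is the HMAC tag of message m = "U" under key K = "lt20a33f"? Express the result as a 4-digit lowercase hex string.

Key "lt20a33f" = 6c 74 32 30 61 33 33 66 is 8 bytes > B = 5, so hash it first: H(key) = 32 3d, then zero-pad to 5 bytes: K' = 32 3d 00 00 00.
K' ⊕ ipad = 04 0b 36 36 36.  K' ⊕ opad = 6e 61 5c 5c 5c.
Inner input = (K'⊕ipad) ∥ m = 04 0b 36 36 36 ∥ 55.
Inner hash: even-index sum = 112 mod 256 = 112; odd-index sum = 150 mod 256 = 150 → 70 96.
Outer input = (K'⊕opad) ∥ inner = 6e 61 5c 5c 5c ∥ 70 96.
Outer hash (tag): even-index sum = 444 mod 256 = 188; odd-index sum = 301 mod 256 = 45 → bc 2d.

bc2d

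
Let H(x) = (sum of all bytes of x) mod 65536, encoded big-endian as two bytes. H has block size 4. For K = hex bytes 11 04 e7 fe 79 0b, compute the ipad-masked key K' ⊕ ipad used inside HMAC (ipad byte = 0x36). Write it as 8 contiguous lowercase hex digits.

34483636

Key hex bytes 11 04 e7 fe 79 0b is 6 bytes > B = 4, so hash it first: H(key) = 02 7e, then zero-pad to 4 bytes: K' = 02 7e 00 00.
XOR each byte with 0x36: 02⊕36=34, 7e⊕36=48, 00⊕36=36, 00⊕36=36.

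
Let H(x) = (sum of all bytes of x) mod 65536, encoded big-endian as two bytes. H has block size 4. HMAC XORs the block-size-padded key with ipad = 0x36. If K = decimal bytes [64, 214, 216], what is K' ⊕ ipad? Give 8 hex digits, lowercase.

Key decimal bytes [64, 214, 216] = 40 d6 d8 is 3 bytes ≤ B = 4; zero-pad to 4 bytes: K' = 40 d6 d8 00.
XOR each byte with 0x36: 40⊕36=76, d6⊕36=e0, d8⊕36=ee, 00⊕36=36.

76e0ee36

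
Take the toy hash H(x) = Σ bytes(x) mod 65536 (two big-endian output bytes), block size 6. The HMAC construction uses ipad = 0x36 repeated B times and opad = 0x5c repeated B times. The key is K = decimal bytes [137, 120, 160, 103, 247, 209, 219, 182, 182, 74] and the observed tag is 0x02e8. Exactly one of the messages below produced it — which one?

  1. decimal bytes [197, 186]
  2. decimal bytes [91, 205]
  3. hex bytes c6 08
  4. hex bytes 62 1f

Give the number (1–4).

Key decimal bytes [137, 120, 160, 103, 247, 209, 219, 182, 182, 74] = 89 78 a0 67 f7 d1 db b6 b6 4a is 10 bytes > B = 6, so hash it first: H(key) = 06 61, then zero-pad to 6 bytes: K' = 06 61 00 00 00 00.
K' ⊕ ipad = 30 57 36 36 36 36; K' ⊕ opad = 5a 3d 5c 5c 5c 5c.
m1: inner = H(30 57 36 36 36 36 c5 ba) = 02 de; tag = H(5a 3d 5c 5c 5c 5c 02 de) = 02e7
m2: inner = H(30 57 36 36 36 36 5b cd) = 02 87; tag = H(5a 3d 5c 5c 5c 5c 02 87) = 0290
m3: inner = H(30 57 36 36 36 36 c6 08) = 02 2d; tag = H(5a 3d 5c 5c 5c 5c 02 2d) = 0236
m4: inner = H(30 57 36 36 36 36 62 1f) = 01 e0; tag = H(5a 3d 5c 5c 5c 5c 01 e0) = 02e8 ← matches

4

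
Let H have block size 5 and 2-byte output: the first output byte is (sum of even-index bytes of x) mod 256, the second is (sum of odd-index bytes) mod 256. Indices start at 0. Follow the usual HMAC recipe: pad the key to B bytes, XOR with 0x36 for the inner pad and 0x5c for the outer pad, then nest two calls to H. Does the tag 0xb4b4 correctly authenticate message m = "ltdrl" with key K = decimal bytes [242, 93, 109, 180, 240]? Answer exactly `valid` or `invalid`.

Key decimal bytes [242, 93, 109, 180, 240] = f2 5d 6d b4 f0 is exactly B = 5 bytes: K' = f2 5d 6d b4 f0.
K' ⊕ ipad = c4 6b 5b 82 c6; K' ⊕ opad = ae 01 31 e8 ac.
Inner hash: even-index sum = 715 mod 256 = 203; odd-index sum = 553 mod 256 = 41 → cb 29.
Outer hash (recomputed tag): even-index sum = 436 mod 256 = 180; odd-index sum = 436 mod 256 = 180 → b4 b4.
Recomputed tag = b4b4; claimed = b4b4 → match.

valid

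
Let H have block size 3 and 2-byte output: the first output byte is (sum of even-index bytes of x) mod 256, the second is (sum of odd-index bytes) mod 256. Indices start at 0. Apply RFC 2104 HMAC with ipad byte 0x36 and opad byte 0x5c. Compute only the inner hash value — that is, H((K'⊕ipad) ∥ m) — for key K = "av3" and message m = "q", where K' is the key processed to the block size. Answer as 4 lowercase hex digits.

5cb1

Key "av3" = 61 76 33 is exactly B = 3 bytes: K' = 61 76 33.
K' ⊕ ipad = 57 40 05.
Inner input = 57 40 05 ∥ 71.
Inner hash: even-index sum = 92 mod 256 = 92; odd-index sum = 177 mod 256 = 177 → 5c b1.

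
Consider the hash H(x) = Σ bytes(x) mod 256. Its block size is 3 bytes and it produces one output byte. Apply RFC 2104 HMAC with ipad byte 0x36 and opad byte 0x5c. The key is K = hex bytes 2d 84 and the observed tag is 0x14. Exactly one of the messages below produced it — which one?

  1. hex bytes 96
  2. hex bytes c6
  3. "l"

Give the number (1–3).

Key hex bytes 2d 84 is 2 bytes ≤ B = 3; zero-pad to 3 bytes: K' = 2d 84 00.
K' ⊕ ipad = 1b b2 36; K' ⊕ opad = 71 d8 5c.
m1: inner = H(1b b2 36 96) = 99; tag = H(71 d8 5c 99) = 3e
m2: inner = H(1b b2 36 c6) = c9; tag = H(71 d8 5c c9) = 6e
m3: inner = H(1b b2 36 6c) = 6f; tag = H(71 d8 5c 6f) = 14 ← matches

3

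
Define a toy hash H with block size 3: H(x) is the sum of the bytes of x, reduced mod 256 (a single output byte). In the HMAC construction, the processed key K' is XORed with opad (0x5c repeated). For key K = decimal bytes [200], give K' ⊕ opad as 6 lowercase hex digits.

945c5c

Key decimal bytes [200] = c8 is 1 byte ≤ B = 3; zero-pad to 3 bytes: K' = c8 00 00.
XOR each byte with 0x5c: c8⊕5c=94, 00⊕5c=5c, 00⊕5c=5c.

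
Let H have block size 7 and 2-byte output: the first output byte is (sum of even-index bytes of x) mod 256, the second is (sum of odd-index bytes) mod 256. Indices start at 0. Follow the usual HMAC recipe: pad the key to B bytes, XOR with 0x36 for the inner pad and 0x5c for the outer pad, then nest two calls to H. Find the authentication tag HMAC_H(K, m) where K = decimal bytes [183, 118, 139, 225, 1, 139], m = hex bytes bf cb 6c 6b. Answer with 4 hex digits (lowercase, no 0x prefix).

Key decimal bytes [183, 118, 139, 225, 1, 139] = b7 76 8b e1 01 8b is 6 bytes ≤ B = 7; zero-pad to 7 bytes: K' = b7 76 8b e1 01 8b 00.
K' ⊕ ipad = 81 40 bd d7 37 bd 36.  K' ⊕ opad = eb 2a d7 bd 5d d7 5c.
Inner input = (K'⊕ipad) ∥ m = 81 40 bd d7 37 bd 36 ∥ bf cb 6c 6b.
Inner hash: even-index sum = 737 mod 256 = 225; odd-index sum = 767 mod 256 = 255 → e1 ff.
Outer input = (K'⊕opad) ∥ inner = eb 2a d7 bd 5d d7 5c ∥ e1 ff.
Outer hash (tag): even-index sum = 890 mod 256 = 122; odd-index sum = 671 mod 256 = 159 → 7a 9f.

7a9f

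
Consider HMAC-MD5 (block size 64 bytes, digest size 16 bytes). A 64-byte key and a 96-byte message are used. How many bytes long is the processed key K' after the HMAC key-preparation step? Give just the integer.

64

Key is 64 ≤ 64 bytes, zero-padded: |K'| = 64.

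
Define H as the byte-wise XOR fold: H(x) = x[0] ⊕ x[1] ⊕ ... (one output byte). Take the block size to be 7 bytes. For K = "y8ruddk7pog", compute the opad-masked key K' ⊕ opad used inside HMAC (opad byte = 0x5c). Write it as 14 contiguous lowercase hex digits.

Key "y8ruddk7pog" = 79 38 72 75 64 64 6b 37 70 6f 67 is 11 bytes > B = 7, so hash it first: H(key) = 62, then zero-pad to 7 bytes: K' = 62 00 00 00 00 00 00.
XOR each byte with 0x5c: 62⊕5c=3e, 00⊕5c=5c, 00⊕5c=5c, 00⊕5c=5c, 00⊕5c=5c, 00⊕5c=5c, 00⊕5c=5c.

3e5c5c5c5c5c5c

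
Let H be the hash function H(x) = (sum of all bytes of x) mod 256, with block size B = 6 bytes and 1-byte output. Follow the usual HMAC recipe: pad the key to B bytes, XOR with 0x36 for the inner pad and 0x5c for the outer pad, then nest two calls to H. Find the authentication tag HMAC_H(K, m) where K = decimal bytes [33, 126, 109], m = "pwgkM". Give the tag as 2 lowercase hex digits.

46

Key decimal bytes [33, 126, 109] = 21 7e 6d is 3 bytes ≤ B = 6; zero-pad to 6 bytes: K' = 21 7e 6d 00 00 00.
K' ⊕ ipad = 17 48 5b 36 36 36.  K' ⊕ opad = 7d 22 31 5c 5c 5c.
Inner input = (K'⊕ipad) ∥ m = 17 48 5b 36 36 36 ∥ 70 77 67 6b 4d.
Inner hash: sum = 23+72+91+54+54+54+112+119+103+107+77 = 866; mod 256 = 98 → 62.
Outer input = (K'⊕opad) ∥ inner = 7d 22 31 5c 5c 5c ∥ 62.
Outer hash (tag): sum = 125+34+49+92+92+92+98 = 582; mod 256 = 70 → 46.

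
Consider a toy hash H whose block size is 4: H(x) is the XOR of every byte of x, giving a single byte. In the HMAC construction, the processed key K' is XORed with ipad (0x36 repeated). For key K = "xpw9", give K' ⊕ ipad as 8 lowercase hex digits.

Key "xpw9" = 78 70 77 39 is exactly B = 4 bytes: K' = 78 70 77 39.
XOR each byte with 0x36: 78⊕36=4e, 70⊕36=46, 77⊕36=41, 39⊕36=0f.

4e46410f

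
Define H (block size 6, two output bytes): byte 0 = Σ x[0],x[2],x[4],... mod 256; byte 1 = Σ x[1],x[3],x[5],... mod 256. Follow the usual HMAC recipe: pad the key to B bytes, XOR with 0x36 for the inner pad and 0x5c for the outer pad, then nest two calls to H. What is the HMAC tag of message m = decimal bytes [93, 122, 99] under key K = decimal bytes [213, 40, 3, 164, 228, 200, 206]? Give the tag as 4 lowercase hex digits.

Key decimal bytes [213, 40, 3, 164, 228, 200, 206] = d5 28 03 a4 e4 c8 ce is 7 bytes > B = 6, so hash it first: H(key) = 8a 94, then zero-pad to 6 bytes: K' = 8a 94 00 00 00 00.
K' ⊕ ipad = bc a2 36 36 36 36.  K' ⊕ opad = d6 c8 5c 5c 5c 5c.
Inner input = (K'⊕ipad) ∥ m = bc a2 36 36 36 36 ∥ 5d 7a 63.
Inner hash: even-index sum = 488 mod 256 = 232; odd-index sum = 392 mod 256 = 136 → e8 88.
Outer input = (K'⊕opad) ∥ inner = d6 c8 5c 5c 5c 5c ∥ e8 88.
Outer hash (tag): even-index sum = 630 mod 256 = 118; odd-index sum = 520 mod 256 = 8 → 76 08.

7608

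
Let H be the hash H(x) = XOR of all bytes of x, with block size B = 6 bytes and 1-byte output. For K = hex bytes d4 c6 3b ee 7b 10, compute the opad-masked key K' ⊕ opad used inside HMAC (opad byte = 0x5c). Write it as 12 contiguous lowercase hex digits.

889a67b2274c

Key hex bytes d4 c6 3b ee 7b 10 is exactly B = 6 bytes: K' = d4 c6 3b ee 7b 10.
XOR each byte with 0x5c: d4⊕5c=88, c6⊕5c=9a, 3b⊕5c=67, ee⊕5c=b2, 7b⊕5c=27, 10⊕5c=4c.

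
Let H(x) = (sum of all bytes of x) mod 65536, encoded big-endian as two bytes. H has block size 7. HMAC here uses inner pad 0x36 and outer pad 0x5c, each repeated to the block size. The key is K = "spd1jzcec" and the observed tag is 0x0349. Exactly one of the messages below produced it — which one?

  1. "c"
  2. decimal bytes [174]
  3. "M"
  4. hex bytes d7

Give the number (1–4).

3

Key "spd1jzcec" = 73 70 64 31 6a 7a 63 65 63 is 9 bytes > B = 7, so hash it first: H(key) = 03 87, then zero-pad to 7 bytes: K' = 03 87 00 00 00 00 00.
K' ⊕ ipad = 35 b1 36 36 36 36 36; K' ⊕ opad = 5f db 5c 5c 5c 5c 5c.
m1: inner = H(35 b1 36 36 36 36 36 63) = 02 57; tag = H(5f db 5c 5c 5c 5c 5c 02 57) = 035f
m2: inner = H(35 b1 36 36 36 36 36 ae) = 02 a2; tag = H(5f db 5c 5c 5c 5c 5c 02 a2) = 03aa
m3: inner = H(35 b1 36 36 36 36 36 4d) = 02 41; tag = H(5f db 5c 5c 5c 5c 5c 02 41) = 0349 ← matches
m4: inner = H(35 b1 36 36 36 36 36 d7) = 02 cb; tag = H(5f db 5c 5c 5c 5c 5c 02 cb) = 03d3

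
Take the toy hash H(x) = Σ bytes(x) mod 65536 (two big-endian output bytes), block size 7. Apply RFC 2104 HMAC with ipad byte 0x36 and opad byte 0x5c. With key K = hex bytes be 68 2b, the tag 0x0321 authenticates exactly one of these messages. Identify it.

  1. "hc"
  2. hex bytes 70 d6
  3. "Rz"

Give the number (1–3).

2

Key hex bytes be 68 2b is 3 bytes ≤ B = 7; zero-pad to 7 bytes: K' = be 68 2b 00 00 00 00.
K' ⊕ ipad = 88 5e 1d 36 36 36 36; K' ⊕ opad = e2 34 77 5c 5c 5c 5c.
m1: inner = H(88 5e 1d 36 36 36 36 68 63) = 02 a6; tag = H(e2 34 77 5c 5c 5c 5c 02 a6) = 03a5
m2: inner = H(88 5e 1d 36 36 36 36 70 d6) = 03 21; tag = H(e2 34 77 5c 5c 5c 5c 03 21) = 0321 ← matches
m3: inner = H(88 5e 1d 36 36 36 36 52 7a) = 02 a7; tag = H(e2 34 77 5c 5c 5c 5c 02 a7) = 03a6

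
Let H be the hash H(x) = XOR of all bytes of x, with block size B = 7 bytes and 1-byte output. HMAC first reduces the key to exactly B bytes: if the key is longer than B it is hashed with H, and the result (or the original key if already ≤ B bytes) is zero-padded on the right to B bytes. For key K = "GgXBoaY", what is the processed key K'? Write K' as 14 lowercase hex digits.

476758426f6159

Key "GgXBoaY" = 47 67 58 42 6f 61 59 is exactly B = 7 bytes: K' = 47 67 58 42 6f 61 59.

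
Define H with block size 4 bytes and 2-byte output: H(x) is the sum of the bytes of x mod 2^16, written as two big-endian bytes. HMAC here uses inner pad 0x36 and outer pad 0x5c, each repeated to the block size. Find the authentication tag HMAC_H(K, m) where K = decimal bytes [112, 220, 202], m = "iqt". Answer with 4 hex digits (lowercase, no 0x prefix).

Key decimal bytes [112, 220, 202] = 70 dc ca is 3 bytes ≤ B = 4; zero-pad to 4 bytes: K' = 70 dc ca 00.
K' ⊕ ipad = 46 ea fc 36.  K' ⊕ opad = 2c 80 96 5c.
Inner input = (K'⊕ipad) ∥ m = 46 ea fc 36 ∥ 69 71 74.
Inner hash: sum = 70+234+252+54+105+113+116 = 944 → 03 b0.
Outer input = (K'⊕opad) ∥ inner = 2c 80 96 5c ∥ 03 b0.
Outer hash (tag): sum = 44+128+150+92+3+176 = 593 → 02 51.

0251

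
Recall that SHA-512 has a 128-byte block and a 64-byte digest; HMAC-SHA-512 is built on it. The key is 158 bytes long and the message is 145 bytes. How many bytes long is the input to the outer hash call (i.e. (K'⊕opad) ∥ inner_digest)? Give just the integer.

Key is 158 > 128 bytes, so it is hashed to 64 bytes then zero-padded to 128: |K'| = 128.
Outer input = (K'⊕opad) ∥ H(inner) → 128 + 64 = 192 bytes.

192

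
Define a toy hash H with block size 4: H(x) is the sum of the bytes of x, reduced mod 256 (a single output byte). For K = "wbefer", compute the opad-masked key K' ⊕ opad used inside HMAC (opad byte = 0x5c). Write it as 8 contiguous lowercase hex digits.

275c5c5c

Key "wbefer" = 77 62 65 66 65 72 is 6 bytes > B = 4, so hash it first: H(key) = 7b, then zero-pad to 4 bytes: K' = 7b 00 00 00.
XOR each byte with 0x5c: 7b⊕5c=27, 00⊕5c=5c, 00⊕5c=5c, 00⊕5c=5c.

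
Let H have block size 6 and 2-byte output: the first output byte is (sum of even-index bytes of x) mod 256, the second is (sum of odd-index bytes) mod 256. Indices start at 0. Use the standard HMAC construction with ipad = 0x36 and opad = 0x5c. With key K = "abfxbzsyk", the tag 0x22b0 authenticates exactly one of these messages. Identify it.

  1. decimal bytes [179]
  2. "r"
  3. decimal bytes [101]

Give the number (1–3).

Key "abfxbzsyk" = 61 62 66 78 62 7a 73 79 6b is 9 bytes > B = 6, so hash it first: H(key) = 07 cd, then zero-pad to 6 bytes: K' = 07 cd 00 00 00 00.
K' ⊕ ipad = 31 fb 36 36 36 36; K' ⊕ opad = 5b 91 5c 5c 5c 5c.
m1: inner = H(31 fb 36 36 36 36 b3) = 50 67; tag = H(5b 91 5c 5c 5c 5c 50 67) = 63b0
m2: inner = H(31 fb 36 36 36 36 72) = 0f 67; tag = H(5b 91 5c 5c 5c 5c 0f 67) = 22b0 ← matches
m3: inner = H(31 fb 36 36 36 36 65) = 02 67; tag = H(5b 91 5c 5c 5c 5c 02 67) = 15b0

2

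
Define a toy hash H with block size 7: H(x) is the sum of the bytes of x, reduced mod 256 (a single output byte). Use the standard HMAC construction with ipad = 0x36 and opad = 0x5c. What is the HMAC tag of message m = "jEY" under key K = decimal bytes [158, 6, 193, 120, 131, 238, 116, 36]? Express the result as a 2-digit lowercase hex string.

fe

Key decimal bytes [158, 6, 193, 120, 131, 238, 116, 36] = 9e 06 c1 78 83 ee 74 24 is 8 bytes > B = 7, so hash it first: H(key) = e6, then zero-pad to 7 bytes: K' = e6 00 00 00 00 00 00.
K' ⊕ ipad = d0 36 36 36 36 36 36.  K' ⊕ opad = ba 5c 5c 5c 5c 5c 5c.
Inner input = (K'⊕ipad) ∥ m = d0 36 36 36 36 36 36 ∥ 6a 45 59.
Inner hash: sum = 208+54+54+54+54+54+54+106+69+89 = 796; mod 256 = 28 → 1c.
Outer input = (K'⊕opad) ∥ inner = ba 5c 5c 5c 5c 5c 5c ∥ 1c.
Outer hash (tag): sum = 186+92+92+92+92+92+92+28 = 766; mod 256 = 254 → fe.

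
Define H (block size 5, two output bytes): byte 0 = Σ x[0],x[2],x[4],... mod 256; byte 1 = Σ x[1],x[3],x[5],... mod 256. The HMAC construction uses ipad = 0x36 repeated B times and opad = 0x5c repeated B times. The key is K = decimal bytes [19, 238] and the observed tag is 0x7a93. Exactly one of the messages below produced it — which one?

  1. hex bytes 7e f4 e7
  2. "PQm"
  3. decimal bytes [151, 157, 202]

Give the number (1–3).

Key decimal bytes [19, 238] = 13 ee is 2 bytes ≤ B = 5; zero-pad to 5 bytes: K' = 13 ee 00 00 00.
K' ⊕ ipad = 25 d8 36 36 36; K' ⊕ opad = 4f b2 5c 5c 5c.
m1: inner = H(25 d8 36 36 36 7e f4 e7) = 85 73; tag = H(4f b2 5c 5c 5c 85 73) = 7a93 ← matches
m2: inner = H(25 d8 36 36 36 50 51 6d) = e2 cb; tag = H(4f b2 5c 5c 5c e2 cb) = d2f0
m3: inner = H(25 d8 36 36 36 97 9d ca) = 2e 6f; tag = H(4f b2 5c 5c 5c 2e 6f) = 763c

1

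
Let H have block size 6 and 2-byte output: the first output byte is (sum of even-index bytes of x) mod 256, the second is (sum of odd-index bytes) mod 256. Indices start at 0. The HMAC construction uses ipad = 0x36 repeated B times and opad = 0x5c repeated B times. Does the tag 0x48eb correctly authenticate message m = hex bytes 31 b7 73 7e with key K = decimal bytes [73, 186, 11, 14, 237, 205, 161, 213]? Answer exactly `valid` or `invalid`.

invalid

Key decimal bytes [73, 186, 11, 14, 237, 205, 161, 213] = 49 ba 0b 0e ed cd a1 d5 is 8 bytes > B = 6, so hash it first: H(key) = e2 6a, then zero-pad to 6 bytes: K' = e2 6a 00 00 00 00.
K' ⊕ ipad = d4 5c 36 36 36 36; K' ⊕ opad = be 36 5c 5c 5c 5c.
Inner hash: even-index sum = 484 mod 256 = 228; odd-index sum = 509 mod 256 = 253 → e4 fd.
Outer hash (recomputed tag): even-index sum = 602 mod 256 = 90; odd-index sum = 491 mod 256 = 235 → 5a eb.
Recomputed tag = 5aeb; claimed = 48eb → mismatch.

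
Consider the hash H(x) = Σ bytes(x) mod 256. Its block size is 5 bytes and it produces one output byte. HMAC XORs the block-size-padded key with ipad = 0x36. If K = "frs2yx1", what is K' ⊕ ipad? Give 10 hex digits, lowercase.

a936363636

Key "frs2yx1" = 66 72 73 32 79 78 31 is 7 bytes > B = 5, so hash it first: H(key) = 9f, then zero-pad to 5 bytes: K' = 9f 00 00 00 00.
XOR each byte with 0x36: 9f⊕36=a9, 00⊕36=36, 00⊕36=36, 00⊕36=36, 00⊕36=36.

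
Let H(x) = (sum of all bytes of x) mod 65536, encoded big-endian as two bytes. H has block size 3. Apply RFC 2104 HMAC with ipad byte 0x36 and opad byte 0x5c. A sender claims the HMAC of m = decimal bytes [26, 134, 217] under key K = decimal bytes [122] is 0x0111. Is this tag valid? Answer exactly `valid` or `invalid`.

valid

Key decimal bytes [122] = 7a is 1 byte ≤ B = 3; zero-pad to 3 bytes: K' = 7a 00 00.
K' ⊕ ipad = 4c 36 36; K' ⊕ opad = 26 5c 5c.
Inner hash: sum = 76+54+54+26+134+217 = 561 → 02 31.
Outer hash (recomputed tag): sum = 38+92+92+2+49 = 273 → 01 11.
Recomputed tag = 0111; claimed = 0111 → match.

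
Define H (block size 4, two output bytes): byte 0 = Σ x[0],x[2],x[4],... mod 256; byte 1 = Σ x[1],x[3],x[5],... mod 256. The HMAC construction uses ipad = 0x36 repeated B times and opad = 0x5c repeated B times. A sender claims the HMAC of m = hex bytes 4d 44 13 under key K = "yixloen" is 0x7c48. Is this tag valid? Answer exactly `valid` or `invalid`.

valid

Key "yixloen" = 79 69 78 6c 6f 65 6e is 7 bytes > B = 4, so hash it first: H(key) = ce 3a, then zero-pad to 4 bytes: K' = ce 3a 00 00.
K' ⊕ ipad = f8 0c 36 36; K' ⊕ opad = 92 66 5c 5c.
Inner hash: even-index sum = 398 mod 256 = 142; odd-index sum = 134 mod 256 = 134 → 8e 86.
Outer hash (recomputed tag): even-index sum = 380 mod 256 = 124; odd-index sum = 328 mod 256 = 72 → 7c 48.
Recomputed tag = 7c48; claimed = 7c48 → match.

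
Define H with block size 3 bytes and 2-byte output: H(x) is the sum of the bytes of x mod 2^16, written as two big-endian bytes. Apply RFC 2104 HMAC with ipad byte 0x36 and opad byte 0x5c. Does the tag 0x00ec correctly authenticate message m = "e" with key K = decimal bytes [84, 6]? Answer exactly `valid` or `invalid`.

valid

Key decimal bytes [84, 6] = 54 06 is 2 bytes ≤ B = 3; zero-pad to 3 bytes: K' = 54 06 00.
K' ⊕ ipad = 62 30 36; K' ⊕ opad = 08 5a 5c.
Inner hash: sum = 98+48+54+101 = 301 → 01 2d.
Outer hash (recomputed tag): sum = 8+90+92+1+45 = 236 → 00 ec.
Recomputed tag = 00ec; claimed = 00ec → match.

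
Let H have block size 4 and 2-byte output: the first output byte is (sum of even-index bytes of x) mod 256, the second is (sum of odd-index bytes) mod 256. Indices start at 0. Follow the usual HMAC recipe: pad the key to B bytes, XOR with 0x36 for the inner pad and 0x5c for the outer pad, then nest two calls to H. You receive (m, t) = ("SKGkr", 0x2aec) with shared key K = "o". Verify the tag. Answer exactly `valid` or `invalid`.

Key "o" = 6f is 1 byte ≤ B = 4; zero-pad to 4 bytes: K' = 6f 00 00 00.
K' ⊕ ipad = 59 36 36 36; K' ⊕ opad = 33 5c 5c 5c.
Inner hash: even-index sum = 411 mod 256 = 155; odd-index sum = 290 mod 256 = 34 → 9b 22.
Outer hash (recomputed tag): even-index sum = 298 mod 256 = 42; odd-index sum = 218 mod 256 = 218 → 2a da.
Recomputed tag = 2ada; claimed = 2aec → mismatch.

invalid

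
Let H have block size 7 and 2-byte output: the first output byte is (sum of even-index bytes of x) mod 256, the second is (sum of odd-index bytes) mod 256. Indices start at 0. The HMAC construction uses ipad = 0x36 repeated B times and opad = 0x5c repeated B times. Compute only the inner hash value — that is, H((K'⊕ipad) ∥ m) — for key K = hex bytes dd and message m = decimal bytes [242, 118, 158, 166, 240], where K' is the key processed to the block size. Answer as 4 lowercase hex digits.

a922

Key hex bytes dd is 1 byte ≤ B = 7; zero-pad to 7 bytes: K' = dd 00 00 00 00 00 00.
K' ⊕ ipad = eb 36 36 36 36 36 36.
Inner input = eb 36 36 36 36 36 36 ∥ f2 76 9e a6 f0.
Inner hash: even-index sum = 681 mod 256 = 169; odd-index sum = 802 mod 256 = 34 → a9 22.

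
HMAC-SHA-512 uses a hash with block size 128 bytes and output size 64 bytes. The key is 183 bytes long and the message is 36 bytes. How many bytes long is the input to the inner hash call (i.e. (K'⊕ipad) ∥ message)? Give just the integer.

164

Key is 183 > 128 bytes, so it is hashed to 64 bytes then zero-padded to 128: |K'| = 128.
Inner input = (K'⊕ipad) ∥ m → 128 + 36 = 164 bytes.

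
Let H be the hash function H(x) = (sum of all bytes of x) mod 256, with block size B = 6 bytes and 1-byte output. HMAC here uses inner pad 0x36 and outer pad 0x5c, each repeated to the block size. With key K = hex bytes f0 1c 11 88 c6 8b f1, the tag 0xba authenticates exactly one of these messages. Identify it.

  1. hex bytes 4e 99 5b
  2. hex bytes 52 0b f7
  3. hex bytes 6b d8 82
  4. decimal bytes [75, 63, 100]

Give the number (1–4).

Key hex bytes f0 1c 11 88 c6 8b f1 is 7 bytes > B = 6, so hash it first: H(key) = e7, then zero-pad to 6 bytes: K' = e7 00 00 00 00 00.
K' ⊕ ipad = d1 36 36 36 36 36; K' ⊕ opad = bb 5c 5c 5c 5c 5c.
m1: inner = H(d1 36 36 36 36 36 4e 99 5b) = 21; tag = H(bb 5c 5c 5c 5c 5c 21) = a8
m2: inner = H(d1 36 36 36 36 36 52 0b f7) = 33; tag = H(bb 5c 5c 5c 5c 5c 33) = ba ← matches
m3: inner = H(d1 36 36 36 36 36 6b d8 82) = a4; tag = H(bb 5c 5c 5c 5c 5c a4) = 2b
m4: inner = H(d1 36 36 36 36 36 4b 3f 64) = cd; tag = H(bb 5c 5c 5c 5c 5c cd) = 54

2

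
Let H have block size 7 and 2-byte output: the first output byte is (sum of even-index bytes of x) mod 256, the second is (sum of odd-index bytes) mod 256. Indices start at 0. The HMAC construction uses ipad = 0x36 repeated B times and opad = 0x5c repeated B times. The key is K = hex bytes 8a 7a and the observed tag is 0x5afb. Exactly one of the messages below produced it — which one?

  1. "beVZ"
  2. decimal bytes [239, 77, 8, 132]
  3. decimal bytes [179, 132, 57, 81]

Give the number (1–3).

1

Key hex bytes 8a 7a is 2 bytes ≤ B = 7; zero-pad to 7 bytes: K' = 8a 7a 00 00 00 00 00.
K' ⊕ ipad = bc 4c 36 36 36 36 36; K' ⊕ opad = d6 26 5c 5c 5c 5c 5c.
m1: inner = H(bc 4c 36 36 36 36 36 62 65 56 5a) = 1d 70; tag = H(d6 26 5c 5c 5c 5c 5c 1d 70) = 5afb ← matches
m2: inner = H(bc 4c 36 36 36 36 36 ef 4d 08 84) = 2f af; tag = H(d6 26 5c 5c 5c 5c 5c 2f af) = 990d
m3: inner = H(bc 4c 36 36 36 36 36 b3 84 39 51) = 33 a4; tag = H(d6 26 5c 5c 5c 5c 5c 33 a4) = 8e11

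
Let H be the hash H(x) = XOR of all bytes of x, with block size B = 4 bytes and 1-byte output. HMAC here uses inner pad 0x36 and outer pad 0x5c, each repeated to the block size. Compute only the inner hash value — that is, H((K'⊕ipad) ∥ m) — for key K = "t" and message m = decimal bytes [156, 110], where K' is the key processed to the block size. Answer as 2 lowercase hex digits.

86

Key "t" = 74 is 1 byte ≤ B = 4; zero-pad to 4 bytes: K' = 74 00 00 00.
K' ⊕ ipad = 42 36 36 36.
Inner input = 42 36 36 36 ∥ 9c 6e.
Inner hash: XOR 42⊕36⊕36⊕36⊕9c⊕6e = 86.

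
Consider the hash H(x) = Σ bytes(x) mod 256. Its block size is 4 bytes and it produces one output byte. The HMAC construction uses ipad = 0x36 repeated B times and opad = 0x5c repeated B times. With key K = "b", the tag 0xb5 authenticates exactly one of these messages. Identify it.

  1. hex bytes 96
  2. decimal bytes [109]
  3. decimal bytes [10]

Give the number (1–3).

Key "b" = 62 is 1 byte ≤ B = 4; zero-pad to 4 bytes: K' = 62 00 00 00.
K' ⊕ ipad = 54 36 36 36; K' ⊕ opad = 3e 5c 5c 5c.
m1: inner = H(54 36 36 36 96) = 8c; tag = H(3e 5c 5c 5c 8c) = de
m2: inner = H(54 36 36 36 6d) = 63; tag = H(3e 5c 5c 5c 63) = b5 ← matches
m3: inner = H(54 36 36 36 0a) = 00; tag = H(3e 5c 5c 5c 00) = 52

2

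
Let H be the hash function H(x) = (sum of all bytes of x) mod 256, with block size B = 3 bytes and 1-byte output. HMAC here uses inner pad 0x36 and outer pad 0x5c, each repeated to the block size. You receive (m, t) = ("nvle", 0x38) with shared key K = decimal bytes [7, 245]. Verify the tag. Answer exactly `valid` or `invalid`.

Key decimal bytes [7, 245] = 07 f5 is 2 bytes ≤ B = 3; zero-pad to 3 bytes: K' = 07 f5 00.
K' ⊕ ipad = 31 c3 36; K' ⊕ opad = 5b a9 5c.
Inner hash: sum = 49+195+54+110+118+108+101 = 735; mod 256 = 223 → df.
Outer hash (recomputed tag): sum = 91+169+92+223 = 575; mod 256 = 63 → 3f.
Recomputed tag = 3f; claimed = 38 → mismatch.

invalid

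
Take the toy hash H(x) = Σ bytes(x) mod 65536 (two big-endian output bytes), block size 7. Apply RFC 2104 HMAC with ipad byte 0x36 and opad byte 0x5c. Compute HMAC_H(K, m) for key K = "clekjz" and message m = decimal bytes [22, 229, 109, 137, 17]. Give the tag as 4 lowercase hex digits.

01da

Key "clekjz" = 63 6c 65 6b 6a 7a is 6 bytes ≤ B = 7; zero-pad to 7 bytes: K' = 63 6c 65 6b 6a 7a 00.
K' ⊕ ipad = 55 5a 53 5d 5c 4c 36.  K' ⊕ opad = 3f 30 39 37 36 26 5c.
Inner input = (K'⊕ipad) ∥ m = 55 5a 53 5d 5c 4c 36 ∥ 16 e5 6d 89 11.
Inner hash: sum = 85+90+83+93+92+76+54+22+229+109+137+17 = 1087 → 04 3f.
Outer input = (K'⊕opad) ∥ inner = 3f 30 39 37 36 26 5c ∥ 04 3f.
Outer hash (tag): sum = 63+48+57+55+54+38+92+4+63 = 474 → 01 da.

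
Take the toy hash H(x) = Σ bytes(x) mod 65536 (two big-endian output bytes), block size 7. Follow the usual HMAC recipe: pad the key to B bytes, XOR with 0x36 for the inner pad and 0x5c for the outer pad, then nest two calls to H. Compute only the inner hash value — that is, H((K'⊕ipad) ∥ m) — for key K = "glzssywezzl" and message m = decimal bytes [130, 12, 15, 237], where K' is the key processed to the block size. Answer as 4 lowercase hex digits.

03a8

Key "glzssywezzl" = 67 6c 7a 73 73 79 77 65 7a 7a 6c is 11 bytes > B = 7, so hash it first: H(key) = 04 e8, then zero-pad to 7 bytes: K' = 04 e8 00 00 00 00 00.
K' ⊕ ipad = 32 de 36 36 36 36 36.
Inner input = 32 de 36 36 36 36 36 ∥ 82 0c 0f ed.
Inner hash: sum = 50+222+54+54+54+54+54+130+12+15+237 = 936 → 03 a8.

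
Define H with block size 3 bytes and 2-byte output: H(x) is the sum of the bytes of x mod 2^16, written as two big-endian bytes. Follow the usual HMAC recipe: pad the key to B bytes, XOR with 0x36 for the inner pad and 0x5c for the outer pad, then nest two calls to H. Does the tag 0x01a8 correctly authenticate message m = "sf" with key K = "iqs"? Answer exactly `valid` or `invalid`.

Key "iqs" = 69 71 73 is exactly B = 3 bytes: K' = 69 71 73.
K' ⊕ ipad = 5f 47 45; K' ⊕ opad = 35 2d 2f.
Inner hash: sum = 95+71+69+115+102 = 452 → 01 c4.
Outer hash (recomputed tag): sum = 53+45+47+1+196 = 342 → 01 56.
Recomputed tag = 0156; claimed = 01a8 → mismatch.

invalid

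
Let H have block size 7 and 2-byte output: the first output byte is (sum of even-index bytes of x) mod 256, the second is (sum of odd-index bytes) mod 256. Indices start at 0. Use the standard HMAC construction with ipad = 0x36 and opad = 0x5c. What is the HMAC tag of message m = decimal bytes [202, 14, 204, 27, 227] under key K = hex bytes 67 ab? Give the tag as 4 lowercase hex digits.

Key hex bytes 67 ab is 2 bytes ≤ B = 7; zero-pad to 7 bytes: K' = 67 ab 00 00 00 00 00.
K' ⊕ ipad = 51 9d 36 36 36 36 36.  K' ⊕ opad = 3b f7 5c 5c 5c 5c 5c.
Inner input = (K'⊕ipad) ∥ m = 51 9d 36 36 36 36 36 ∥ ca 0e cc 1b e3.
Inner hash: even-index sum = 284 mod 256 = 28; odd-index sum = 898 mod 256 = 130 → 1c 82.
Outer input = (K'⊕opad) ∥ inner = 3b f7 5c 5c 5c 5c 5c ∥ 1c 82.
Outer hash (tag): even-index sum = 465 mod 256 = 209; odd-index sum = 459 mod 256 = 203 → d1 cb.

d1cb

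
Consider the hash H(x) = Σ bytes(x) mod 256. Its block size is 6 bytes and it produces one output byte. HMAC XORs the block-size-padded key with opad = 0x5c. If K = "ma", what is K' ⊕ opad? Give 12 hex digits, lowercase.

313d5c5c5c5c

Key "ma" = 6d 61 is 2 bytes ≤ B = 6; zero-pad to 6 bytes: K' = 6d 61 00 00 00 00.
XOR each byte with 0x5c: 6d⊕5c=31, 61⊕5c=3d, 00⊕5c=5c, 00⊕5c=5c, 00⊕5c=5c, 00⊕5c=5c.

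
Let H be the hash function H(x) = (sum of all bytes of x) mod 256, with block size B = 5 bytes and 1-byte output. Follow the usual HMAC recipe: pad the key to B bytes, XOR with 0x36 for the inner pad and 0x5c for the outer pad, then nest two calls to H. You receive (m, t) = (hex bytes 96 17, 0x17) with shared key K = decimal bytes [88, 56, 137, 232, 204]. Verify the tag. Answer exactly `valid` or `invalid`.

invalid

Key decimal bytes [88, 56, 137, 232, 204] = 58 38 89 e8 cc is exactly B = 5 bytes: K' = 58 38 89 e8 cc.
K' ⊕ ipad = 6e 0e bf de fa; K' ⊕ opad = 04 64 d5 b4 90.
Inner hash: sum = 110+14+191+222+250+150+23 = 960; mod 256 = 192 → c0.
Outer hash (recomputed tag): sum = 4+100+213+180+144+192 = 833; mod 256 = 65 → 41.
Recomputed tag = 41; claimed = 17 → mismatch.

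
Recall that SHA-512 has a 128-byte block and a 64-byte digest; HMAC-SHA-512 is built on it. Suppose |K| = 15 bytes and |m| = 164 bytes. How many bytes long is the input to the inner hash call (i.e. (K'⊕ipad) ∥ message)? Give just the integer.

292

Key is 15 ≤ 128 bytes, zero-padded: |K'| = 128.
Inner input = (K'⊕ipad) ∥ m → 128 + 164 = 292 bytes.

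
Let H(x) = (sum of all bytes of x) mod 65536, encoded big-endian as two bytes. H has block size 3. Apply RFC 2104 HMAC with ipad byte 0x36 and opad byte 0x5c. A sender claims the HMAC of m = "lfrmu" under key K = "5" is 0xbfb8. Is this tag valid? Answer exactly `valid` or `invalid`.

Key "5" = 35 is 1 byte ≤ B = 3; zero-pad to 3 bytes: K' = 35 00 00.
K' ⊕ ipad = 03 36 36; K' ⊕ opad = 69 5c 5c.
Inner hash: sum = 3+54+54+108+102+114+109+117 = 661 → 02 95.
Outer hash (recomputed tag): sum = 105+92+92+2+149 = 440 → 01 b8.
Recomputed tag = 01b8; claimed = bfb8 → mismatch.

invalid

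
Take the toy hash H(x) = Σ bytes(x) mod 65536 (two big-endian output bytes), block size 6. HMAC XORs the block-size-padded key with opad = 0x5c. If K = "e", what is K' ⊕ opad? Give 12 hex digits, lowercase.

Key "e" = 65 is 1 byte ≤ B = 6; zero-pad to 6 bytes: K' = 65 00 00 00 00 00.
XOR each byte with 0x5c: 65⊕5c=39, 00⊕5c=5c, 00⊕5c=5c, 00⊕5c=5c, 00⊕5c=5c, 00⊕5c=5c.

395c5c5c5c5c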